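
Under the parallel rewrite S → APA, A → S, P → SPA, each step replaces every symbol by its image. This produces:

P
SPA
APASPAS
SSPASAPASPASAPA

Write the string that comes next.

Applying the rule to each of the 15 symbols of SSPASAPASPASAPA gives the pieces APA APA SPA S APA S SPA S APA SPA S APA S SPA S, which concatenate to the answer.

APAAPASPASAPASSPASAPASPASAPASSPAS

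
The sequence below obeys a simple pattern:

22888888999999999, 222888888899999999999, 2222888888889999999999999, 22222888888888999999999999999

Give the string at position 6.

Reading off run lengths: 2 runs 2, 3, 4, 5; 8 runs 6, 7, 8, 9; 9 runs 9, 11, 13, 15 — each is linear in n, where the shown terms are n = 3, 4, 5, 6.
Setting n = 8 gives 7, 11, 19 characters in each block.

2222222888888888889999999999999999999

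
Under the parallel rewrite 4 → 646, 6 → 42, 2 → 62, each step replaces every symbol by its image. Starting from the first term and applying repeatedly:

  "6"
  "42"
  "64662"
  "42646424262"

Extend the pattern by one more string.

Apply φ to 42646424262 symbol by symbol: 4→646, 2→62, 6→42, 4→646, 6→42, 4→646, 2→62, 4→646, 2→62, 6→42, 2→62; joined: 646 62 42 646 42 646 62 646 62 42 62.

64662426464264662646624262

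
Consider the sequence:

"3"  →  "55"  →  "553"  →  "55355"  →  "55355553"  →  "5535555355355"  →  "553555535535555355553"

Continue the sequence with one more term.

5535555355355553555535535555355355

From term 3 onward, concatenate the last term with the second-to-last: 55·3 = 553, 553·55 = 55355, …
So term 8 is 553555535535555355553·5535555355355.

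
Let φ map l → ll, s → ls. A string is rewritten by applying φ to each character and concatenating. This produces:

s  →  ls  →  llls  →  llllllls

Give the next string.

Rewriting each symbol of llllllls: l→ll, l→ll, l→ll, l→ll, l→ll, l→ll, l→ll, s→ls, which concatenates to ll ll ll ll ll ll ll ls.

llllllllllllllls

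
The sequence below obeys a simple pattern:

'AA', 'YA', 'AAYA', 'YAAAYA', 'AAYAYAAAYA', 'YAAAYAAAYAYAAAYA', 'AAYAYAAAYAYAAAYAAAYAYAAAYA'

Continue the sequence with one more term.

YAAAYAAAYAYAAAYAAAYAYAAAYAYAAAYAAAYAYAAAYA

From term 3 onward, concatenate the second-to-last term with the last: AA·YA = AAYA, YA·AAYA = YAAAYA, …
Continuing: YAAAYAAAYAYAAAYA · AAYAYAAAYAYAAAYAAAYAYAAAYA gives term 8.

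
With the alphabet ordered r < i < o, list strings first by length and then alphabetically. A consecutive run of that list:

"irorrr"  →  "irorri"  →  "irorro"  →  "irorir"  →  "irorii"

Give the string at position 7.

Continuing the enumeration 2 steps past irorii: irorii → irorio → (answer).

iroror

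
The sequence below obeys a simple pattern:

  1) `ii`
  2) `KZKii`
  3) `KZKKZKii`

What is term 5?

KZKKZKKZKKZKii

Each term is the previous one with KZK prepended.
From KZKKZKii, 2 further steps: KZKKZKii → KZKKZKKZKii → (answer).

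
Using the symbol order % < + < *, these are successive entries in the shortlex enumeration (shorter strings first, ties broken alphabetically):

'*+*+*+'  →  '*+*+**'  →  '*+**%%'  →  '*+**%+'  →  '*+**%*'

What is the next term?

*+**+%

Find the rightmost character of *+**%* below *, bump it to the next letter, and reset everything to its right to %.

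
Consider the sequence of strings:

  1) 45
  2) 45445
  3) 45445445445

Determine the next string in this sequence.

s(k+1) = s(k)·4·s(k) — each term doubles the last with '4' between the halves.
Doubling 45445445445 with '4' between the halves:

45445445445445445445445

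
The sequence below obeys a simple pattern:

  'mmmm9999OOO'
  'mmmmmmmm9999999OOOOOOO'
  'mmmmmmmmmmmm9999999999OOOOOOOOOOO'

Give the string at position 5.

The n-th term is 4n m's then 3n+1 9's then 4n-1 O's (n = 1, 2, …).
For term 5, n = 5, so the run lengths are 20, 16, 19.

mmmmmmmmmmmmmmmmmmmm9999999999999999OOOOOOOOOOOOOOOOOOO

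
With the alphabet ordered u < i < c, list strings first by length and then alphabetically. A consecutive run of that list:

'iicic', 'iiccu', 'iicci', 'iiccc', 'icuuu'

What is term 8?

icuiu

Stepping forward 3 times from icuuu: icuuu → icuui → icuuc, then the target.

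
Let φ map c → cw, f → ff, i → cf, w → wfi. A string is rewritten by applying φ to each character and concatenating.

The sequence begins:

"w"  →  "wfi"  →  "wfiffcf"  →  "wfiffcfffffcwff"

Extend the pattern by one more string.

Rewriting the 15 symbols of wfiffcfffffcwff one by one yields wfi ff cf ff ff cw ff ff ff ff ff cw wfi ff ff; concatenated:

wfiffcfffffcwffffffffffcwwfiffff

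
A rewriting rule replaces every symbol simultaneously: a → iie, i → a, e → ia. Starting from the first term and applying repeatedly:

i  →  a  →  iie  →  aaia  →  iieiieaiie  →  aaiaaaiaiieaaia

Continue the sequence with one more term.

Rewriting the 15 symbols of aaiaaaiaiieaaia one by one yields iie iie a iie iie iie a iie a a ia iie iie a iie; concatenated:

iieiieaiieiieiieaiieaaiaiieiieaiie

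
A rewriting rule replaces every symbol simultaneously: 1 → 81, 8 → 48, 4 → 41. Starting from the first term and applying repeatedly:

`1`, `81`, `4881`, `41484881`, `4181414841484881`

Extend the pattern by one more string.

Rewriting the 16 symbols of 4181414841484881 one by one yields 41 81 48 81 41 81 41 48 41 81 41 48 41 48 48 81; concatenated:

41814881418141484181414841484881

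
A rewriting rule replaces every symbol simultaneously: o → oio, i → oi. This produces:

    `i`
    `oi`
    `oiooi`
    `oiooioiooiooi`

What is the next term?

Rewriting the 13 symbols of oiooioiooiooi one by one yields oio oi oio oio oi oio oi oio oio oi oio oio oi; concatenated:

oiooioiooiooioiooioiooiooioiooiooi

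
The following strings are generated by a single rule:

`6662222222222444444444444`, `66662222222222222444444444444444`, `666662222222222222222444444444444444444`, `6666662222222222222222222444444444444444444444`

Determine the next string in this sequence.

Reading off run lengths: 6 runs 3, 4, 5, 6; 2 runs 10, 13, 16, 19; 4 runs 12, 15, 18, 21 — each is linear in n, where the shown terms are n = 3, 4, 5, 6.
Setting n = 7 gives 7, 22, 24 characters in each block.

66666662222222222222222222222444444444444444444444444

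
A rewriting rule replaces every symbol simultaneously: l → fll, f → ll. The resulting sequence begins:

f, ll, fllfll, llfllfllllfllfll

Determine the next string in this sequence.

fllfllllfllfllllfllfllfllfllllfllfllllfllfll

Applying the rule to each of the 16 symbols of llfllfllllfllfll gives the pieces fll fll ll fll fll ll fll fll fll fll ll fll fll ll fll fll, which concatenate to the answer.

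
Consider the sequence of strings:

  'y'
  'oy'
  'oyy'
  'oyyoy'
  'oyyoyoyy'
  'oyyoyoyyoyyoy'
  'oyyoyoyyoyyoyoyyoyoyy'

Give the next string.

oyyoyoyyoyyoyoyyoyoyyoyyoyoyyoyyoy

From term 3 onward, concatenate the last term with the second-to-last: oy·y = oyy, oyy·oy = oyyoy, …
The next term joins oyyoyoyyoyyoyoyyoyoyy and oyyoyoyyoyyoy.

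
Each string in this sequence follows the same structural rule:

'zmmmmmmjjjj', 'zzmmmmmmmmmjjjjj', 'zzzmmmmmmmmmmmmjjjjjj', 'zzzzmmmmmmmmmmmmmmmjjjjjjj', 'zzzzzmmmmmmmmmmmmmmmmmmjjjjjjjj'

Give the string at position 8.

Reading off run lengths: z runs 1, 2, 3, 4, 5; m runs 6, 9, 12, 15, 18; j runs 4, 5, 6, 7, 8 — each is linear in n (n = 1, 2, …).
Setting n = 8 gives 8, 27, 11 characters in each block.

zzzzzzzzmmmmmmmmmmmmmmmmmmmmmmmmmmmjjjjjjjjjjj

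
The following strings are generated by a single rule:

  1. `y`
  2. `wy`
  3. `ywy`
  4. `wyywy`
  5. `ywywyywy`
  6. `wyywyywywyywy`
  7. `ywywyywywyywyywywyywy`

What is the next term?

Each term (from the third on) is the two preceding terms concatenated in order: term 3 = y·wy = ywy.
Continuing: wyywyywywyywy · ywywyywywyywyywywyywy gives term 8.

wyywyywywyywyywywyywywyywyywywyywy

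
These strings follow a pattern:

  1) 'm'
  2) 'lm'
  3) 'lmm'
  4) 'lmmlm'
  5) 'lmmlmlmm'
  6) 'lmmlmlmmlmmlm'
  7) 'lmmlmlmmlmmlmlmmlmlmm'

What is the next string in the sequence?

lmmlmlmmlmmlmlmmlmlmmlmmlmlmmlmmlm

From term 3 onward, concatenate the last term with the second-to-last: lm·m = lmm, lmm·lm = lmmlm, …
Continuing: lmmlmlmmlmmlmlmmlmlmm · lmmlmlmmlmmlm gives term 8.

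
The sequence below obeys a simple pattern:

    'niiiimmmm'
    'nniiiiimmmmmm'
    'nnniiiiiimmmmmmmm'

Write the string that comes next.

nnnniiiiiiimmmmmmmmmm

Term n consists of n-1 n's, followed by n+2 i's, followed by 2n m's, where the shown terms are n = 2, 3, 4.
For the next term, n = 5, so the run lengths are 4, 7, 10.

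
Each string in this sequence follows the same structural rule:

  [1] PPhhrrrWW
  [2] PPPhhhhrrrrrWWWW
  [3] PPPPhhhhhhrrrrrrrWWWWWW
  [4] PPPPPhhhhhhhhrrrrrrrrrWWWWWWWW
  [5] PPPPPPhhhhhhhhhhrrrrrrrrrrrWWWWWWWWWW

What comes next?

The n-th term is n+1 P's then 2n h's then 2n+1 r's then 2n W's (n = 1, 2, …).
Setting n = 6 gives 7, 12, 13, 12 characters in each block.

PPPPPPPhhhhhhhhhhhhrrrrrrrrrrrrrWWWWWWWWWWWW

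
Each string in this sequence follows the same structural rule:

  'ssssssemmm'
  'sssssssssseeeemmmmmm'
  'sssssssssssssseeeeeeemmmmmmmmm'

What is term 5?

Reading off run lengths: s runs 6, 10, 14; e runs 1, 4, 7; m runs 3, 6, 9 — each is linear in n (n = 1, 2, …).
At n = 5 the blocks have lengths 22, 13, 15.

sssssssssssssssssssssseeeeeeeeeeeeemmmmmmmmmmmmmmm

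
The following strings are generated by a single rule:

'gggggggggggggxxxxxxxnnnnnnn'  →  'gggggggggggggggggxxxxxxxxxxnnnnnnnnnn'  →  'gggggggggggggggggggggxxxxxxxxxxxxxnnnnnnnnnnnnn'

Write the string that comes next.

Each string has the form g^{4n+1} x^{3n-2} n^{3n-2}, where the shown terms are n = 3, 4, 5.
At n = 6 the blocks have lengths 25, 16, 16.

gggggggggggggggggggggggggxxxxxxxxxxxxxxxxnnnnnnnnnnnnnnnn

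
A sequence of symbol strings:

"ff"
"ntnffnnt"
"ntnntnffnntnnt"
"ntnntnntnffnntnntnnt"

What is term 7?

ntnntnntnntnntnntnffnntnntnntnntnntnnt

s(k+1) = ntn·s(k)·nnt, so each term gains ntn as a prefix and nnt as a suffix.
From ntnntnntnffnntnntnnt, 3 further steps: ntnntnntnffnntnntnnt → ntnntnntnntnffnntnntnntnnt → ntnntnntnntnntnffnntnntnntnntnnt → (answer).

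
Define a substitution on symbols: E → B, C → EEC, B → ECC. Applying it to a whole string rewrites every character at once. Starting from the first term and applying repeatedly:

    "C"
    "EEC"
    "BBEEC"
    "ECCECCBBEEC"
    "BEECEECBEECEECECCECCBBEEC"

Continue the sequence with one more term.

Replace each of the 25 characters of BEECEECBEECEECECCECCBBEEC in place — ECC B B EEC B B EEC ECC B B EEC B B EEC B EEC EEC B EEC EEC ECC ECC B B EEC — and concatenate.

ECCBBEECBBEECECCBBEECBBEECBEECEECBEECEECECCECCBBEEC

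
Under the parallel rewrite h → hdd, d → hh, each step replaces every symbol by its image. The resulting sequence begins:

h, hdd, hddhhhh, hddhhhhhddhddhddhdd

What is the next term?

Rewriting the 19 symbols of hddhhhhhddhddhddhdd one by one yields hdd hh hh hdd hdd hdd hdd hdd hh hh hdd hh hh hdd hh hh hdd hh hh; concatenated:

hddhhhhhddhddhddhddhddhhhhhddhhhhhddhhhhhddhhhh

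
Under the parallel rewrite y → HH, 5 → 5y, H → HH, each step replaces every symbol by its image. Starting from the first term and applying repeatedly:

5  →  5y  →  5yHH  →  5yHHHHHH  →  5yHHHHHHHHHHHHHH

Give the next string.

Replace each of the 16 characters of 5yHHHHHHHHHHHHHH in place — 5y HH HH HH HH HH HH HH HH HH HH HH HH HH HH HH — and concatenate.

5yHHHHHHHHHHHHHHHHHHHHHHHHHHHHHH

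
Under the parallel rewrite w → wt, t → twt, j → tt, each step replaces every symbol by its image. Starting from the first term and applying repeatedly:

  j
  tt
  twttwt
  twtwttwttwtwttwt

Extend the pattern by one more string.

twtwttwtwttwttwtwttwttwtwttwtwttwttwtwttwt

φ(twtwttwttwtwttwt) expands symbol-by-symbol to twt wt twt wt twt twt wt twt twt wt twt wt twt twt wt twt; joining the 16 pieces gives the next term.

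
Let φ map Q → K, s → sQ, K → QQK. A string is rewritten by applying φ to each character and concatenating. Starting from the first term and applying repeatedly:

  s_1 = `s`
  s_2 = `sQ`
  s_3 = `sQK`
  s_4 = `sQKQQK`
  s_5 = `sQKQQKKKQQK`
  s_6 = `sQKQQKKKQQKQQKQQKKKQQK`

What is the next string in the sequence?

Rewriting the 22 symbols of sQKQQKKKQQKQQKQQKKKQQK one by one yields sQ K QQK K K QQK QQK QQK K K QQK K K QQK K K QQK QQK QQK K K QQK; concatenated:

sQKQQKKKQQKQQKQQKKKQQKKKQQKKKQQKQQKQQKKKQQK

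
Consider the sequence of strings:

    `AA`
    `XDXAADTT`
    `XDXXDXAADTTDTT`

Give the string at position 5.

XDXXDXXDXXDXAADTTDTTDTTDTT

Each term wraps the previous one in XDX on the left and DTT on the right.
From XDXXDXAADTTDTT, 2 further steps: XDXXDXAADTTDTT → XDXXDXXDXAADTTDTTDTT → (answer).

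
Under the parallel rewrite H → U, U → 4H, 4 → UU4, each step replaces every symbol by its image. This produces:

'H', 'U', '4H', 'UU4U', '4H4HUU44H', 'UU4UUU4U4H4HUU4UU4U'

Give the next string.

Rewriting the 19 symbols of UU4UUU4U4H4HUU4UU4U one by one yields 4H 4H UU4 4H 4H 4H UU4 4H UU4 U UU4 U 4H 4H UU4 4H 4H UU4 4H; concatenated:

4H4HUU44H4H4HUU44HUU4UUU4U4H4HUU44H4HUU44H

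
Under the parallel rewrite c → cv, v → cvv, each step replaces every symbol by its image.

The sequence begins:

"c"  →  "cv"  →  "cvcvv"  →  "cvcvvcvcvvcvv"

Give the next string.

cvcvvcvcvvcvvcvcvvcvcvvcvvcvcvvcvv

Applying the rule to each of the 13 symbols of cvcvvcvcvvcvv gives the pieces cv cvv cv cvv cvv cv cvv cv cvv cvv cv cvv cvv, which concatenate to the answer.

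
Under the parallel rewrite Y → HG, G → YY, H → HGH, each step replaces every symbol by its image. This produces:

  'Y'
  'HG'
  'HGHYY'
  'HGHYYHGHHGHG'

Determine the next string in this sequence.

HGHYYHGHHGHGHGHYYHGHHGHYYHGHYY

Rewriting each symbol of HGHYYHGHHGHG: H→HGH, G→YY, H→HGH, Y→HG, Y→HG, H→HGH, G→YY, H→HGH, H→HGH, G→YY, H→HGH, G→YY, which concatenates to HGH YY HGH HG HG HGH YY HGH HGH YY HGH YY.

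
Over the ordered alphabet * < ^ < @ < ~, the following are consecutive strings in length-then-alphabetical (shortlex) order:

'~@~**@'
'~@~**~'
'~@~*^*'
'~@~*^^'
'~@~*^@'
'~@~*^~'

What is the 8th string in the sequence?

Continuing the enumeration 2 steps past ~@~*^~: ~@~*^~ → ~@~*@* → (answer).

~@~*@^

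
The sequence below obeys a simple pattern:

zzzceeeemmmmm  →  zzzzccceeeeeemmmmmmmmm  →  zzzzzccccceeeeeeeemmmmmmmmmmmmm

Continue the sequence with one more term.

Reading off run lengths: z runs 3, 4, 5; c runs 1, 3, 5; e runs 4, 6, 8; m runs 5, 9, 13 — each is linear in n (n = 1, 2, …).
At n = 4 the blocks have lengths 6, 7, 10, 17.

zzzzzzccccccceeeeeeeeeemmmmmmmmmmmmmmmmm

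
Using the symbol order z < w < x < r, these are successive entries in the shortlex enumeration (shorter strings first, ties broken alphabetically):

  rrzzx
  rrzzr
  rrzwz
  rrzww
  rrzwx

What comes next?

The successor of rrzwx increments the rightmost position that isn't already r and resets every position after it to z.

rrzwr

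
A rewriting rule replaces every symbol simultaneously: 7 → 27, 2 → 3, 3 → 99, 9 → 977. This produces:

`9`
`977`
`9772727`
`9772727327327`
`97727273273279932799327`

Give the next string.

977272732732799327993279779779932797797799327

Applying the rule to each of the 23 symbols of 97727273273279932799327 gives the pieces 977 27 27 3 27 3 27 99 3 27 99 3 27 977 977 99 3 27 977 977 99 3 27, which concatenate to the answer.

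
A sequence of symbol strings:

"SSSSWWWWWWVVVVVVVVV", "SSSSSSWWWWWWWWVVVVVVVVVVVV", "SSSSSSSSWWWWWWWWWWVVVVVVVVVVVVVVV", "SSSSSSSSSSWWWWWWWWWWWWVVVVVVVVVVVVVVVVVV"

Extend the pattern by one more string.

SSSSSSSSSSSSWWWWWWWWWWWWWWVVVVVVVVVVVVVVVVVVVVV

Term n consists of 2n S's, followed by 2n+2 W's, followed by 3n+3 V's, where the shown terms are n = 2, 3, 4, 5.
At n = 6 the blocks have lengths 12, 14, 21.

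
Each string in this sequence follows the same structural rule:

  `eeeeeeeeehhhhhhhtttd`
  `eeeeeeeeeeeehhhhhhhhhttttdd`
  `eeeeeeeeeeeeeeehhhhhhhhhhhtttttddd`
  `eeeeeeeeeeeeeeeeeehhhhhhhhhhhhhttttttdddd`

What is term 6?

eeeeeeeeeeeeeeeeeeeeeeeehhhhhhhhhhhhhhhhhttttttttdddddd

The n-th term is 3n e's then 2n+1 h's then n t's then n-2 d's, where the shown terms are n = 3, 4, 5, 6.
For term 6, n = 8, so the run lengths are 24, 17, 8, 6.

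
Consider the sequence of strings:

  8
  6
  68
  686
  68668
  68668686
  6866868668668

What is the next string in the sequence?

686686866866868668686

Each term (from the third on) is the previous term followed by the one before it: term 3 = 6·8 = 68.
Continuing: 6866868668668 · 68668686 gives term 8.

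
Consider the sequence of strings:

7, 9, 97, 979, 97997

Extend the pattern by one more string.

Each term (from the third on) is the previous term followed by the one before it: term 3 = 9·7 = 97.
So term 6 is 97997·979.

97997979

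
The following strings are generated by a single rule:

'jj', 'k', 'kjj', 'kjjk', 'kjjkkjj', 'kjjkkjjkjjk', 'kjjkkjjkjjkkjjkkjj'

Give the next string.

kjjkkjjkjjkkjjkkjjkjjkkjjkjjk

Each term (from the third on) is the previous term followed by the one before it: term 3 = k·jj = kjj.
The next term joins kjjkkjjkjjkkjjkkjj and kjjkkjjkjjk.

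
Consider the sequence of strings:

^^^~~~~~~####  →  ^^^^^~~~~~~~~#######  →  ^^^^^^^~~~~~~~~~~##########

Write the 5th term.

Reading off run lengths: ^ runs 3, 5, 7; ~ runs 6, 8, 10; # runs 4, 7, 10 — each is linear in n, where the shown terms are n = 2, 3, 4.
Setting n = 6 gives 11, 14, 16 characters in each block.

^^^^^^^^^^^~~~~~~~~~~~~~~################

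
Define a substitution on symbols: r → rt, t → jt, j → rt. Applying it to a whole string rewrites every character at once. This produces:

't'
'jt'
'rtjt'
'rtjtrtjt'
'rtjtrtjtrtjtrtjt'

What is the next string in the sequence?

Rewriting the 16 symbols of rtjtrtjtrtjtrtjt one by one yields rt jt rt jt rt jt rt jt rt jt rt jt rt jt rt jt; concatenated:

rtjtrtjtrtjtrtjtrtjtrtjtrtjtrtjt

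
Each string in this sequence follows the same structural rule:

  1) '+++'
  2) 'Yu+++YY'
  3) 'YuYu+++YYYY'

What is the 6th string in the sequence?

YuYuYuYuYu+++YYYYYYYYYY

Each term wraps the previous one in Yu on the left and YY on the right.
From YuYu+++YYYY, 3 further steps: YuYu+++YYYY → YuYuYu+++YYYYYY → YuYuYuYu+++YYYYYYYY → (answer).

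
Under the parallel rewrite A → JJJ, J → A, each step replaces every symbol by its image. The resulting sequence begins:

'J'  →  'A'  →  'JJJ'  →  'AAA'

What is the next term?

JJJJJJJJJ

Expanding AAA: A→JJJ, A→JJJ, A→JJJ. Concatenated: JJJ JJJ JJJ.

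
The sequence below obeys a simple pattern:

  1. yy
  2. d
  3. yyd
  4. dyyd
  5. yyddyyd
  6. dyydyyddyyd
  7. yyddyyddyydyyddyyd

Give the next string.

From term 3 onward, concatenate the second-to-last term with the last: yy·d = yyd, d·yyd = dyyd, …
The next term joins dyydyyddyyd and yyddyyddyydyyddyyd.

dyydyyddyydyyddyyddyydyyddyyd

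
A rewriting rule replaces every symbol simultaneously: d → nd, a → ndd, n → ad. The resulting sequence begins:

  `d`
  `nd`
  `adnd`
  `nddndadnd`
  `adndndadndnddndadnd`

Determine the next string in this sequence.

nddndadndadndnddndadndadndndadndnddndadnd

Replace each of the 19 characters of adndndadndnddndadnd in place — ndd nd ad nd ad nd ndd nd ad nd ad nd nd ad nd ndd nd ad nd — and concatenate.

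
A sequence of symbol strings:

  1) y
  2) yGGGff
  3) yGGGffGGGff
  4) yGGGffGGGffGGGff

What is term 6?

Every step adds GGGff to the end: s(k+1) = s(k)·GGGff.
From yGGGffGGGffGGGff, 2 further steps: yGGGffGGGffGGGff → yGGGffGGGffGGGffGGGff → (answer).

yGGGffGGGffGGGffGGGffGGGff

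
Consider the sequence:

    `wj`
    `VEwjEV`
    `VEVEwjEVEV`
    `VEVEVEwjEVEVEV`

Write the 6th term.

Each term wraps the previous one in VE on the left and EV on the right.
From VEVEVEwjEVEVEV, 2 further steps: VEVEVEwjEVEVEV → VEVEVEVEwjEVEVEVEV → (answer).

VEVEVEVEVEwjEVEVEVEVEV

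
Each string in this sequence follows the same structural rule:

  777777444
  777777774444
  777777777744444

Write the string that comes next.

Each string has the form 7^{2n} 4^{n}, where the shown terms are n = 3, 4, 5.
At n = 6 the blocks have lengths 12, 6.

777777777777444444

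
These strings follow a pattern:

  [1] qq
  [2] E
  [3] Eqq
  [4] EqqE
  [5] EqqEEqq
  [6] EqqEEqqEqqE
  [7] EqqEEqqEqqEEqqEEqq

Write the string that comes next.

EqqEEqqEqqEEqqEEqqEqqEEqqEqqE

Each term (from the third on) is the previous term followed by the one before it: term 3 = E·qq = Eqq.
Continuing: EqqEEqqEqqEEqqEEqq · EqqEEqqEqqE gives term 8.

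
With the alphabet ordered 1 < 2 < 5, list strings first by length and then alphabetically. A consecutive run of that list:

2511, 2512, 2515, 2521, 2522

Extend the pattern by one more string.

The successor of 2522 increments the rightmost position that isn't already 5 and resets every position after it to 1.

2525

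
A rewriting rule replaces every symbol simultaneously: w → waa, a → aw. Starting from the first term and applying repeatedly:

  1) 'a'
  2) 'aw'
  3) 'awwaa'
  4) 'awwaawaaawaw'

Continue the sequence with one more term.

Rewriting each symbol of awwaawaaawaw: a→aw, w→waa, w→waa, a→aw, a→aw, w→waa, a→aw, a→aw, a→aw, w→waa, a→aw, w→waa, which concatenates to aw waa waa aw aw waa aw aw aw waa aw waa.

awwaawaaawawwaaawawawwaaawwaa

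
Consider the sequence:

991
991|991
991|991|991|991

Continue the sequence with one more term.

Each string is two copies of the previous one joined by '|'.
One more doubling of 991|991|991|991 gives the answer.

991|991|991|991|991|991|991|991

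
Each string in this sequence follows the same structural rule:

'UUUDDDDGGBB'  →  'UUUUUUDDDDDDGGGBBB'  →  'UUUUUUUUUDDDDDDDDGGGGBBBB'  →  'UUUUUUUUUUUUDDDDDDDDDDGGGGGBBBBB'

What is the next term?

UUUUUUUUUUUUUUUDDDDDDDDDDDDGGGGGGBBBBBB

Term n consists of 3n U's, followed by 2n+2 D's, followed by n+1 G's, followed by n+1 B's (n = 1, 2, …).
At n = 5 the blocks have lengths 15, 12, 6, 6.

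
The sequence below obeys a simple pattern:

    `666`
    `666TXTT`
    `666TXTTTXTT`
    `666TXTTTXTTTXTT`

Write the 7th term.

666TXTTTXTTTXTTTXTTTXTTTXTT

Every step adds TXTT to the end: s(k+1) = s(k)·TXTT.
From 666TXTTTXTTTXTT, 3 further steps: 666TXTTTXTTTXTT → 666TXTTTXTTTXTTTXTT → 666TXTTTXTTTXTTTXTTTXTT → (answer).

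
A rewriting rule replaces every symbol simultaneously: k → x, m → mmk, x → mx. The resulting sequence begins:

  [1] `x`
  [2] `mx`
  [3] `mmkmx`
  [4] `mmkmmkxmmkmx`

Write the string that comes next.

Rewriting each symbol of mmkmmkxmmkmx: m→mmk, m→mmk, k→x, m→mmk, m→mmk, k→x, x→mx, m→mmk, m→mmk, k→x, m→mmk, x→mx, which concatenates to mmk mmk x mmk mmk x mx mmk mmk x mmk mx.

mmkmmkxmmkmmkxmxmmkmmkxmmkmx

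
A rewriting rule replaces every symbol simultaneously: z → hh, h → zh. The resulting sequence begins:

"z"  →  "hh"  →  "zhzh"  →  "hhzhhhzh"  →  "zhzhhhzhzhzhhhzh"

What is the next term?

hhzhhhzhzhzhhhzhhhzhhhzhzhzhhhzh

Replace each of the 16 characters of zhzhhhzhzhzhhhzh in place — hh zh hh zh zh zh hh zh hh zh hh zh zh zh hh zh — and concatenate.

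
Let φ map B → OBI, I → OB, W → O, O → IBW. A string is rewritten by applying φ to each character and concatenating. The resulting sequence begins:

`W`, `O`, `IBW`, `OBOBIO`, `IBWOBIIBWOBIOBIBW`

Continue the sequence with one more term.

φ(IBWOBIIBWOBIOBIBW) expands symbol-by-symbol to OB OBI O IBW OBI OB OB OBI O IBW OBI OB IBW OBI OB OBI O; joining the 17 pieces gives the next term.

OBOBIOIBWOBIOBOBOBIOIBWOBIOBIBWOBIOBOBIO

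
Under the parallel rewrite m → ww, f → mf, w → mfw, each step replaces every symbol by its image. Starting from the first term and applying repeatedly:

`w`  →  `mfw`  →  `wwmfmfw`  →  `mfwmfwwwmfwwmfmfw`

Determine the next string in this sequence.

wwmfmfwwwmfmfwmfwmfwwwmfmfwmfwwwmfwwmfmfw

Applying the rule to each of the 17 symbols of mfwmfwwwmfwwmfmfw gives the pieces ww mf mfw ww mf mfw mfw mfw ww mf mfw mfw ww mf ww mf mfw, which concatenate to the answer.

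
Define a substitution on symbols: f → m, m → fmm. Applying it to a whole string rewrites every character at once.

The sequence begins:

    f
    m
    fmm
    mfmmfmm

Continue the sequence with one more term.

Rewriting each symbol of mfmmfmm: m→fmm, f→m, m→fmm, m→fmm, f→m, m→fmm, m→fmm, which concatenates to fmm m fmm fmm m fmm fmm.

fmmmfmmfmmmfmmfmm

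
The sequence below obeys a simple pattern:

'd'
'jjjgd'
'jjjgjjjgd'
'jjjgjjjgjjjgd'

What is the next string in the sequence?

Each term is the previous one with jjjg prepended.
So the next term is jjjg·jjjgjjjgjjjgd.

jjjgjjjgjjjgjjjgd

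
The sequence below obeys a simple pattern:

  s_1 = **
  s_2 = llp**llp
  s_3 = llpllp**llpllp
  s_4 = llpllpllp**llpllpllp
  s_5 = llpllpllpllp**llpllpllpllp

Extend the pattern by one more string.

Each term wraps the previous one in llp on the left and llp on the right.
Applying this once more to llpllpllpllp**llpllpllpllp:

llpllpllpllpllp**llpllpllpllpllp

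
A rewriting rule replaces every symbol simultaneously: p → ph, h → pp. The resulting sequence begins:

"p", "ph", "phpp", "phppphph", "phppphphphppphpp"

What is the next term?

phppphphphppphppphppphphphppphph

φ(phppphphphppphpp) expands symbol-by-symbol to ph pp ph ph ph pp ph pp ph pp ph ph ph pp ph ph; joining the 16 pieces gives the next term.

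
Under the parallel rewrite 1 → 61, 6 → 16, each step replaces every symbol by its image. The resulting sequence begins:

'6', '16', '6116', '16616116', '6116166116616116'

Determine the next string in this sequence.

16616116611616616116166116616116

Replace each of the 16 characters of 6116166116616116 in place — 16 61 61 16 61 16 16 61 61 16 16 61 16 61 61 16 — and concatenate.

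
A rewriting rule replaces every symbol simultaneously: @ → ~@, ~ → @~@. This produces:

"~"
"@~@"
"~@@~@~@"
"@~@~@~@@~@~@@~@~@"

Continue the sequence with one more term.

Rewriting the 17 symbols of @~@~@~@@~@~@@~@~@ one by one yields ~@ @~@ ~@ @~@ ~@ @~@ ~@ ~@ @~@ ~@ @~@ ~@ ~@ @~@ ~@ @~@ ~@; concatenated:

~@@~@~@@~@~@@~@~@~@@~@~@@~@~@~@@~@~@@~@~@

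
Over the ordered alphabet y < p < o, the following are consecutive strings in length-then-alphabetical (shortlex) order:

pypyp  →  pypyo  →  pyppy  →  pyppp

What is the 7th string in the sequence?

Stepping forward 3 times from pyppp: pyppp → pyppo → pypoy, then the target.

pypop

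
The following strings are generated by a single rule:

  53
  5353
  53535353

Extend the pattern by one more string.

Each string is two copies of the previous one concatenated.
Doubling 53535353:

5353535353535353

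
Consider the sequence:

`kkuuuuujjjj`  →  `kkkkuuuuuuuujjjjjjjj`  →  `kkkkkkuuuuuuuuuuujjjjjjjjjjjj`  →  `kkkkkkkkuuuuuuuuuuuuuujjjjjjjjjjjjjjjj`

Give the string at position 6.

The n-th term is 2n k's then 3n+2 u's then 4n j's (n = 1, 2, …).
For term 6, n = 6, so the run lengths are 12, 20, 24.

kkkkkkkkkkkkuuuuuuuuuuuuuuuuuuuujjjjjjjjjjjjjjjjjjjjjjjj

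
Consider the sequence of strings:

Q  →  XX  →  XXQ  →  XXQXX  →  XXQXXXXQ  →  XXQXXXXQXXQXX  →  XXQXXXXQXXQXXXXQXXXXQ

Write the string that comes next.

This is a Fibonacci-style word recurrence s(k) = s(k−1)·s(k−2): e.g. XX·Q = XXQ.
The next term joins XXQXXXXQXXQXXXXQXXXXQ and XXQXXXXQXXQXX.

XXQXXXXQXXQXXXXQXXXXQXXQXXXXQXXQXX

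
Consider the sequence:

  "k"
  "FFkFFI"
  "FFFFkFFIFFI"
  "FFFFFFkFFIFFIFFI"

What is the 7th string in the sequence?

s(k+1) = FF·s(k)·FFI, so each term gains FF as a prefix and FFI as a suffix.
From FFFFFFkFFIFFIFFI, 3 further steps: FFFFFFkFFIFFIFFI → FFFFFFFFkFFIFFIFFIFFI → FFFFFFFFFFkFFIFFIFFIFFIFFI → (answer).

FFFFFFFFFFFFkFFIFFIFFIFFIFFIFFI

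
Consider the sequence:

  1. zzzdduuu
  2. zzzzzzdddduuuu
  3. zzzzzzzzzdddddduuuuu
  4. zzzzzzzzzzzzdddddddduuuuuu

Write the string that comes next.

Term n consists of 3n z's, followed by 2n d's, followed by n+2 u's (n = 1, 2, …).
At n = 5 the blocks have lengths 15, 10, 7.

zzzzzzzzzzzzzzzdddddddddduuuuuuu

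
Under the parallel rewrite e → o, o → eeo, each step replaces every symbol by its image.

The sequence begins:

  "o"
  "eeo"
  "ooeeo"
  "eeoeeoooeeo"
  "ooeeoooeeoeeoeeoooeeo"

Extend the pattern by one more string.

Rewriting the 21 symbols of ooeeoooeeoeeoeeoooeeo one by one yields eeo eeo o o eeo eeo eeo o o eeo o o eeo o o eeo eeo eeo o o eeo; concatenated:

eeoeeoooeeoeeoeeoooeeoooeeoooeeoeeoeeoooeeo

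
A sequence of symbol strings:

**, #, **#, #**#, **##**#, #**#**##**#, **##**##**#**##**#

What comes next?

#**#**##**#**##**##**#**##**#

Each term (from the third on) is the two preceding terms concatenated in order: term 3 = **·# = **#.
The next term joins #**#**##**# and **##**##**#**##**#.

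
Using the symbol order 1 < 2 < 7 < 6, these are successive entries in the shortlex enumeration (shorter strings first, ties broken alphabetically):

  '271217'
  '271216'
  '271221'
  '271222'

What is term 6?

Continuing the enumeration 2 steps past 271222: 271222 → 271227 → (answer).

271226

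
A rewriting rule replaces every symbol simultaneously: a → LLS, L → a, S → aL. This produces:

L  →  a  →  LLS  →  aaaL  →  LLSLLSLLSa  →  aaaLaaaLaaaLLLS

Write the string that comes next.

Applying the rule to each of the 15 symbols of aaaLaaaLaaaLLLS gives the pieces LLS LLS LLS a LLS LLS LLS a LLS LLS LLS a a a aL, which concatenate to the answer.

LLSLLSLLSaLLSLLSLLSaLLSLLSLLSaaaaL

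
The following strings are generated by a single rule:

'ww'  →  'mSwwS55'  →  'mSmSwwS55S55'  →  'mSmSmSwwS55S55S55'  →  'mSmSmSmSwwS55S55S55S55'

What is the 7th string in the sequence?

Every step adds mS to the front and S55 to the end of the previous string.
From mSmSmSmSwwS55S55S55S55, 2 further steps: mSmSmSmSwwS55S55S55S55 → mSmSmSmSmSwwS55S55S55S55S55 → (answer).

mSmSmSmSmSmSwwS55S55S55S55S55S55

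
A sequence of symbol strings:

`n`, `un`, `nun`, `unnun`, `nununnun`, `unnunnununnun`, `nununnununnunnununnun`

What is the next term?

unnunnununnunnununnununnunnununnun

This is a Fibonacci-style word recurrence s(k) = s(k−2)·s(k−1): e.g. n·un = nun.
So term 8 is unnunnununnun·nununnununnunnununnun.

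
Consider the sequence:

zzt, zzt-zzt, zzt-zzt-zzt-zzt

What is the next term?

Each string is two copies of the previous one joined by '-'.
Doubling zzt-zzt-zzt-zzt with '-' between the halves:

zzt-zzt-zzt-zzt-zzt-zzt-zzt-zzt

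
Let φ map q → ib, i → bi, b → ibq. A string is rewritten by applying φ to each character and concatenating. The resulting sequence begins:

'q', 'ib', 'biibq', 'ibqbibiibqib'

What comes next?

Apply φ to ibqbibiibqib symbol by symbol: i→bi, b→ibq, q→ib, b→ibq, i→bi, b→ibq, i→bi, i→bi, b→ibq, q→ib, i→bi, b→ibq; joined: bi ibq ib ibq bi ibq bi bi ibq ib bi ibq.

biibqibibqbiibqbibiibqibbiibq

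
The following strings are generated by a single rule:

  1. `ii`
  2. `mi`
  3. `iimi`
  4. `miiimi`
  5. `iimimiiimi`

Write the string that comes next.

This is a Fibonacci-style word recurrence s(k) = s(k−2)·s(k−1): e.g. ii·mi = iimi.
The next term joins miiimi and iimimiiimi.

miiimiiimimiiimi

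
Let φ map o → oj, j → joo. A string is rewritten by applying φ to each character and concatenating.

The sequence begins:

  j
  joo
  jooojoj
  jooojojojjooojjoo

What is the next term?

Rewriting the 17 symbols of jooojojojjooojjoo one by one yields joo oj oj oj joo oj joo oj joo joo oj oj oj joo joo oj oj; concatenated:

jooojojojjooojjooojjoojooojojojjoojooojoj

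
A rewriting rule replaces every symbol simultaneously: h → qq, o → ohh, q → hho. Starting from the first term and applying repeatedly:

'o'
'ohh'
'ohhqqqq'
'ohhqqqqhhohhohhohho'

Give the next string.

ohhqqqqhhohhohhohhoqqqqohhqqqqohhqqqqohhqqqqohh

Applying the rule to each of the 19 symbols of ohhqqqqhhohhohhohho gives the pieces ohh qq qq hho hho hho hho qq qq ohh qq qq ohh qq qq ohh qq qq ohh, which concatenate to the answer.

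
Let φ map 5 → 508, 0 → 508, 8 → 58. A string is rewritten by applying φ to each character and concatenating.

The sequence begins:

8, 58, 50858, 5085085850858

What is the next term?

Rewriting the 13 symbols of 5085085850858 one by one yields 508 508 58 508 508 58 508 58 508 508 58 508 58; concatenated:

5085085850850858508585085085850858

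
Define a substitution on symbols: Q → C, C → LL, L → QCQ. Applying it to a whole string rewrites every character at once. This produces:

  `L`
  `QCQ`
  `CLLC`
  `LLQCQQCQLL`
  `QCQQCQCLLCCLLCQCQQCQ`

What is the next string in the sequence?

Rewriting the 20 symbols of QCQQCQCLLCCLLCQCQQCQ one by one yields C LL C C LL C LL QCQ QCQ LL LL QCQ QCQ LL C LL C C LL C; concatenated:

CLLCCLLCLLQCQQCQLLLLQCQQCQLLCLLCCLLC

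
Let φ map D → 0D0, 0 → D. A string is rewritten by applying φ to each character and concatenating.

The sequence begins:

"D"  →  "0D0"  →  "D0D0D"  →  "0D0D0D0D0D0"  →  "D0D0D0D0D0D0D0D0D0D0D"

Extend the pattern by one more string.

φ(D0D0D0D0D0D0D0D0D0D0D) expands symbol-by-symbol to 0D0 D 0D0 D 0D0 D 0D0 D 0D0 D 0D0 D 0D0 D 0D0 D 0D0 D 0D0 D 0D0; joining the 21 pieces gives the next term.

0D0D0D0D0D0D0D0D0D0D0D0D0D0D0D0D0D0D0D0D0D0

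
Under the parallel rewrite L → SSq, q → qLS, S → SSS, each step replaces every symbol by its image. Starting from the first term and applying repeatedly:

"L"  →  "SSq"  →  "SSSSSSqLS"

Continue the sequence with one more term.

SSSSSSSSSSSSSSSSSSqLSSSqSSS

Apply φ to SSSSSSqLS symbol by symbol: S→SSS, S→SSS, S→SSS, S→SSS, S→SSS, S→SSS, q→qLS, L→SSq, S→SSS; joined: SSS SSS SSS SSS SSS SSS qLS SSq SSS.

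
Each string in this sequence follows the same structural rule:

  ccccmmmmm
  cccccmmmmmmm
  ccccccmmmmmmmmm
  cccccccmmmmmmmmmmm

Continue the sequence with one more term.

ccccccccmmmmmmmmmmmmm

The n-th term is n+1 c's then 2n-1 m's, where the shown terms are n = 3, 4, 5, 6.
At n = 7 the blocks have lengths 8, 13.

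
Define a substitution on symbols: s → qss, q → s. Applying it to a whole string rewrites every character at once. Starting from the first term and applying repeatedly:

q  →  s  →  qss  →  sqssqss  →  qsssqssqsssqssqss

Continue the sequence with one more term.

Replace each of the 17 characters of qsssqssqsssqssqss in place — s qss qss qss s qss qss s qss qss qss s qss qss s qss qss — and concatenate.

sqssqssqsssqssqsssqssqssqsssqssqsssqssqss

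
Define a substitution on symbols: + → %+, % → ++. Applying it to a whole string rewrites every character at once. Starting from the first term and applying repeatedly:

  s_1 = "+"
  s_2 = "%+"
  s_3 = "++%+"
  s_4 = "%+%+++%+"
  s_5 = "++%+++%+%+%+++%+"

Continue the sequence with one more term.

Rewriting the 16 symbols of ++%+++%+%+%+++%+ one by one yields %+ %+ ++ %+ %+ %+ ++ %+ ++ %+ ++ %+ %+ %+ ++ %+; concatenated:

%+%+++%+%+%+++%+++%+++%+%+%+++%+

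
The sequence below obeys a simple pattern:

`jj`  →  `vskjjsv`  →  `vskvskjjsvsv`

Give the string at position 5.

s(k+1) = vsk·s(k)·sv, so each term gains vsk as a prefix and sv as a suffix.
From vskvskjjsvsv, 2 further steps: vskvskjjsvsv → vskvskvskjjsvsvsv → (answer).

vskvskvskvskjjsvsvsvsv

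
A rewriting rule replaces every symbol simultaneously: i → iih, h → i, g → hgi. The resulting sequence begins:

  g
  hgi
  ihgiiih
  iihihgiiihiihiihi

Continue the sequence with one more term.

Rewriting the 17 symbols of iihihgiiihiihiihi one by one yields iih iih i iih i hgi iih iih iih i iih iih i iih iih i iih; concatenated:

iihiihiiihihgiiihiihiihiiihiihiiihiihiiih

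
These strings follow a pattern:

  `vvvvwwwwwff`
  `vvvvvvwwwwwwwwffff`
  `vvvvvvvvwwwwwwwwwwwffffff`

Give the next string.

The n-th term is 2n+2 v's then 3n+2 w's then 2n f's (n = 1, 2, …).
At n = 4 the blocks have lengths 10, 14, 8.

vvvvvvvvvvwwwwwwwwwwwwwwffffffff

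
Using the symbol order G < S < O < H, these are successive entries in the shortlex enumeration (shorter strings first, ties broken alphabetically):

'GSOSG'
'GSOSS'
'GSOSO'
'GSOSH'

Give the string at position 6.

GSOOS

Continuing the enumeration 2 steps past GSOSH: GSOSH → GSOOG → (answer).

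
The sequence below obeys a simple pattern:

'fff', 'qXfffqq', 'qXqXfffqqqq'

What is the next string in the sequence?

Each term wraps the previous one in qX on the left and qq on the right.
So the next term is qX·qXqXfffqqqq·qq.

qXqXqXfffqqqqqq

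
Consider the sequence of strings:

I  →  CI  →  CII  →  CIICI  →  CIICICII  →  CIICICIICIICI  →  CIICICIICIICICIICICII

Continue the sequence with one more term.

Each term (from the third on) is the previous term followed by the one before it: term 3 = CI·I = CII.
The next term joins CIICICIICIICICIICICII and CIICICIICIICI.

CIICICIICIICICIICICIICIICICIICIICI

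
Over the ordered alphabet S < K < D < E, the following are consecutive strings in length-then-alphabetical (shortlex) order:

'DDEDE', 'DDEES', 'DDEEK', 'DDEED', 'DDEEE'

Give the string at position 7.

DESSK

Advancing 2 positions from DDEEE through DDEEE → DESSS reaches term 7.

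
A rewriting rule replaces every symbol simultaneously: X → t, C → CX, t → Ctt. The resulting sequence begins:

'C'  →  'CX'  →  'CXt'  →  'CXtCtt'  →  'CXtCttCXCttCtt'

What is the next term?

Replace each of the 14 characters of CXtCttCXCttCtt in place — CX t Ctt CX Ctt Ctt CX t CX Ctt Ctt CX Ctt Ctt — and concatenate.

CXtCttCXCttCttCXtCXCttCttCXCttCtt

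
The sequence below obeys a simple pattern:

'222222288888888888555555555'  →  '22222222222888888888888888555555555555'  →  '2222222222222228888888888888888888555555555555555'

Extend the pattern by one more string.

Reading off run lengths: 2 runs 7, 11, 15; 8 runs 11, 15, 19; 5 runs 9, 12, 15 — each is linear in n, where the shown terms are n = 2, 3, 4.
Setting n = 5 gives 19, 23, 18 characters in each block.

222222222222222222288888888888888888888888555555555555555555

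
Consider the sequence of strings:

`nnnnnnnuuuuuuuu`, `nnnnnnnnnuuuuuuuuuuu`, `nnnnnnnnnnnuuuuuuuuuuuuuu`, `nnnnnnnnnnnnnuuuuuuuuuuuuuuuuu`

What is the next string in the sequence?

nnnnnnnnnnnnnnnuuuuuuuuuuuuuuuuuuuu

Reading off run lengths: n runs 7, 9, 11, 13; u runs 8, 11, 14, 17 — each is linear in n, where the shown terms are n = 3, 4, 5, 6.
At n = 7 the blocks have lengths 15, 20.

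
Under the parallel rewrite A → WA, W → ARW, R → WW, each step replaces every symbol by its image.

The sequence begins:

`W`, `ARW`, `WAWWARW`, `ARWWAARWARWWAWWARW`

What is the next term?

Rewriting the 18 symbols of ARWWAARWARWWAWWARW one by one yields WA WW ARW ARW WA WA WW ARW WA WW ARW ARW WA ARW ARW WA WW ARW; concatenated:

WAWWARWARWWAWAWWARWWAWWARWARWWAARWARWWAWWARW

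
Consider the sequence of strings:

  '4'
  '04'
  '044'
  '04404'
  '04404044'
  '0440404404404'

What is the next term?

This is a Fibonacci-style word recurrence s(k) = s(k−1)·s(k−2): e.g. 04·4 = 044.
The next term joins 0440404404404 and 04404044.

044040440440404404044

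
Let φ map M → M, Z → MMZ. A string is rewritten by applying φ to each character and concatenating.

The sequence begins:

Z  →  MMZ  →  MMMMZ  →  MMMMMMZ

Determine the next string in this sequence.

MMMMMMMMZ

Rewriting each symbol of MMMMMMZ: M→M, M→M, M→M, M→M, M→M, M→M, Z→MMZ, which concatenates to M M M M M M MMZ.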